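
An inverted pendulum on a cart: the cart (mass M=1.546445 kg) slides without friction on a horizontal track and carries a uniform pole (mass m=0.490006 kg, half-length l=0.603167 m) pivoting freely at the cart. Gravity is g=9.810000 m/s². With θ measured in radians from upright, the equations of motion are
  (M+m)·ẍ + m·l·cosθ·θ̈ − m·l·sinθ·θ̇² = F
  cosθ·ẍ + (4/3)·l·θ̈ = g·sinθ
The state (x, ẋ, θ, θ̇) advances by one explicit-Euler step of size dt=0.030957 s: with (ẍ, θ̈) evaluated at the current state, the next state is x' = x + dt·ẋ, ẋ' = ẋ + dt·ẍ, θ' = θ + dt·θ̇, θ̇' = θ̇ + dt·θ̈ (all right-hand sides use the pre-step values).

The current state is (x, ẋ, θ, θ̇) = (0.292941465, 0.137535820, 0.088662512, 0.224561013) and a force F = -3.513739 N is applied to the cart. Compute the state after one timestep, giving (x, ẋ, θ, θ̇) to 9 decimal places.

sinθ=0.088546394, cosθ=0.996072054
temp = (F + m·l·θ̇²·sinθ)/(M+m) = (-3.513739 + 0.001319710)/2.036451 = -1.724774762
θ̈ = (g·sinθ − cosθ·temp)/(l·(4/3 − m·cos²θ/(M+m))) = 3.917798414
ẍ = temp − m·l·θ̈·cosθ/(M+m) = -2.291141641
Euler: x'=0.292941465+0.030957·0.137535820=0.297199161, ẋ'=0.137535820+0.030957·-2.291141641=0.066608948
       θ'=0.088662512+0.030957·0.224561013=0.095614247, θ̇'=0.224561013+0.030957·3.917798414=0.345844299

(0.297199161, 0.066608948, 0.095614247, 0.345844299)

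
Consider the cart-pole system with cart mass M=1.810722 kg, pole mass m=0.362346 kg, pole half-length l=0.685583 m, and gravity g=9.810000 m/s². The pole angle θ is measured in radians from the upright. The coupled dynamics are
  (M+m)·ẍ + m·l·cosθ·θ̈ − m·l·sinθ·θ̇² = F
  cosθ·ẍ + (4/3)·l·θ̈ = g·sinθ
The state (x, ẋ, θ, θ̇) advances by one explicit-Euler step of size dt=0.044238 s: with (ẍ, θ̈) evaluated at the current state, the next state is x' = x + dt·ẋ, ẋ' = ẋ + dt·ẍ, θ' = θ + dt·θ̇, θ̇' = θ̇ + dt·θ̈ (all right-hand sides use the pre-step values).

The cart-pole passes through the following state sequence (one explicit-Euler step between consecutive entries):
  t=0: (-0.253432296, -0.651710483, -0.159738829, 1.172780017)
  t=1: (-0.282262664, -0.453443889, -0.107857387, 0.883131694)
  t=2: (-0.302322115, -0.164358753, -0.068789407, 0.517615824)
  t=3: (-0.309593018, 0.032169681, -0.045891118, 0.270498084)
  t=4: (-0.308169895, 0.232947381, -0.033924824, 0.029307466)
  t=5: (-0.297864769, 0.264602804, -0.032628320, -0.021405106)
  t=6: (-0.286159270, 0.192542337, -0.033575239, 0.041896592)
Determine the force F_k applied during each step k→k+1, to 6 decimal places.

step 0→1:
  ẍ = (ẋ'−ẋ)/dt = (-0.453443889−-0.651710483)/0.044238 = 4.481816
  θ̈ = (θ̇'−θ̇)/dt = (0.883131694−1.172780017)/0.044238 = -6.547500
  sinθ=-0.159060, cosθ=0.987269
  F = (M+m)·ẍ + m·l·cosθ·θ̈ − m·l·sinθ·θ̇² = 9.739292 + -1.605811 − -0.054347 = 8.187828
step 1→2:
  ẍ = (ẋ'−ẋ)/dt = (-0.164358753−-0.453443889)/0.044238 = 6.534770
  θ̈ = (θ̇'−θ̇)/dt = (0.517615824−0.883131694)/0.044238 = -8.262486
  sinθ=-0.107648, cosθ=0.994189
  F = (M+m)·ẍ + m·l·cosθ·θ̈ − m·l·sinθ·θ̇² = 14.200499 + -2.040625 − -0.020857 = 12.180730
step 2→3:
  ẍ = (ẋ'−ẋ)/dt = (0.032169681−-0.164358753)/0.044238 = 4.442525
  θ̈ = (θ̇'−θ̇)/dt = (0.270498084−0.517615824)/0.044238 = -5.586097
  sinθ=-0.068735, cosθ=0.997635
  F = (M+m)·ẍ + m·l·cosθ·θ̈ − m·l·sinθ·θ̇² = 9.653910 + -1.384406 − -0.004575 = 8.274078
step 3→4:
  ẍ = (ẋ'−ẋ)/dt = (0.232947381−0.032169681)/0.044238 = 4.538580
  θ̈ = (θ̇'−θ̇)/dt = (0.029307466−0.270498084)/0.044238 = -5.452114
  sinθ=-0.045875, cosθ=0.998947
  F = (M+m)·ẍ + m·l·cosθ·θ̈ − m·l·sinθ·θ̇² = 9.862643 + -1.352979 − -0.000834 = 8.510498
step 4→5:
  ẍ = (ẋ'−ẋ)/dt = (0.264602804−0.232947381)/0.044238 = 0.715571
  θ̈ = (θ̇'−θ̇)/dt = (-0.021405106−0.029307466)/0.044238 = -1.146358
  sinθ=-0.033918, cosθ=0.999425
  F = (M+m)·ẍ + m·l·cosθ·θ̈ − m·l·sinθ·θ̇² = 1.554984 + -0.284612 − -0.000007 = 1.270379
step 5→6:
  ẍ = (ẋ'−ẋ)/dt = (0.192542337−0.264602804)/0.044238 = -1.628927
  θ̈ = (θ̇'−θ̇)/dt = (0.041896592−-0.021405106)/0.044238 = 1.430935
  sinθ=-0.032623, cosθ=0.999468
  F = (M+m)·ẍ + m·l·cosθ·θ̈ − m·l·sinθ·θ̇² = -3.539769 + 0.355281 − -0.000004 = -3.184484

F_0 = 8.187828 N
F_1 = 12.180730 N
F_2 = 8.274078 N
F_3 = 8.510498 N
F_4 = 1.270379 N
F_5 = -3.184484 N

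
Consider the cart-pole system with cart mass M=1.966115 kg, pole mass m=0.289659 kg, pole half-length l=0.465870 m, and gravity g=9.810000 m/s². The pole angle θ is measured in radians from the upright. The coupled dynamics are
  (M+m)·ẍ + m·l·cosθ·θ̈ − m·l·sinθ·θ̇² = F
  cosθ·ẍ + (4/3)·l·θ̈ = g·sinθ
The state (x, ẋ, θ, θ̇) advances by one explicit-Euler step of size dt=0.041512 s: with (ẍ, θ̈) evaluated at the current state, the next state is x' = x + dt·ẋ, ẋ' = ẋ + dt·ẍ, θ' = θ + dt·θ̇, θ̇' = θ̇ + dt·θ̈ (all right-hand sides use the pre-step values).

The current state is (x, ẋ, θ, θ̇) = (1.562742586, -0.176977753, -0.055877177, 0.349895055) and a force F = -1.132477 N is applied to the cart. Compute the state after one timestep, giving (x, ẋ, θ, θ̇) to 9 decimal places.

(1.555395886, -0.197631157, -0.041352333, 0.346478857)

sinθ=-0.055848104, cosθ=0.998439277
temp = (F + m·l·θ̇²·sinθ)/(M+m) = (-1.132477 + -0.000922648)/2.255774 = -0.502443794
θ̈ = (g·sinθ − cosθ·temp)/(l·(4/3 − m·cos²θ/(M+m))) = -0.082294227
ẍ = temp − m·l·θ̈·cosθ/(M+m) = -0.497528526
Euler: x'=1.562742586+0.041512·-0.176977753=1.555395886, ẋ'=-0.176977753+0.041512·-0.497528526=-0.197631157
       θ'=-0.055877177+0.041512·0.349895055=-0.041352333, θ̇'=0.349895055+0.041512·-0.082294227=0.346478857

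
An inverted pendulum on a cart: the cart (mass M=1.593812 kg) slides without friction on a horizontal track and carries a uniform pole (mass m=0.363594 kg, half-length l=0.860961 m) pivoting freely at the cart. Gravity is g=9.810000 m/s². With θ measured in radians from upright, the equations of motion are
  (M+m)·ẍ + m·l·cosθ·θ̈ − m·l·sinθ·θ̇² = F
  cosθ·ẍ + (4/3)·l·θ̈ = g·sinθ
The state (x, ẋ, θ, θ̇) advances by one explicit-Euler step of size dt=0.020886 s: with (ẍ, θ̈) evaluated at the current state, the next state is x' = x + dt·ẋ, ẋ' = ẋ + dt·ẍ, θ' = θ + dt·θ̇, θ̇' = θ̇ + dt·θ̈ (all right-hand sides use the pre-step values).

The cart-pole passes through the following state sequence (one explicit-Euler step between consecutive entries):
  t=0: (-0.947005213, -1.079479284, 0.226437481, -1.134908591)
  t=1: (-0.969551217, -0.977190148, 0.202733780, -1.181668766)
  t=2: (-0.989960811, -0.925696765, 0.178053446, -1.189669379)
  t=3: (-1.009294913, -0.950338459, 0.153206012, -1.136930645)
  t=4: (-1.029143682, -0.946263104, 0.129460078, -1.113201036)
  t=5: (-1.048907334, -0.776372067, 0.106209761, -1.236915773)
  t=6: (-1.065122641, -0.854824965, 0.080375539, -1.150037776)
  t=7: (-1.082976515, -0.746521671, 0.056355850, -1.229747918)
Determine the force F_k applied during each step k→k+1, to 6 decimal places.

step 0→1:
  ẍ = (ẋ'−ẋ)/dt = (-0.977190148−-1.079479284)/0.020886 = 4.897498
  θ̈ = (θ̇'−θ̇)/dt = (-1.181668766−-1.134908591)/0.020886 = -2.238829
  sinθ=0.224507, cosθ=0.974472
  F = (M+m)·ẍ + m·l·cosθ·θ̈ − m·l·sinθ·θ̇² = 9.586391 + -0.682953 − 0.090522 = 8.812917
step 1→2:
  ẍ = (ẋ'−ẋ)/dt = (-0.925696765−-0.977190148)/0.020886 = 2.465450
  θ̈ = (θ̇'−θ̇)/dt = (-1.189669379−-1.181668766)/0.020886 = -0.383061
  sinθ=0.201348, cosθ=0.979520
  F = (M+m)·ẍ + m·l·cosθ·θ̈ − m·l·sinθ·θ̇² = 4.825886 + -0.117458 − 0.088011 = 4.620417
step 2→3:
  ẍ = (ẋ'−ẋ)/dt = (-0.950338459−-0.925696765)/0.020886 = -1.179819
  θ̈ = (θ̇'−θ̇)/dt = (-1.136930645−-1.189669379)/0.020886 = 2.525076
  sinθ=0.177114, cosθ=0.984190
  F = (M+m)·ẍ + m·l·cosθ·θ̈ − m·l·sinθ·θ̇² = -2.309384 + 0.777954 − 0.078470 = -1.609901
step 3→4:
  ẍ = (ẋ'−ẋ)/dt = (-0.946263104−-0.950338459)/0.020886 = 0.195124
  θ̈ = (θ̇'−θ̇)/dt = (-1.113201036−-1.136930645)/0.020886 = 1.136149
  sinθ=0.152607, cosθ=0.988287
  F = (M+m)·ẍ + m·l·cosθ·θ̈ − m·l·sinθ·θ̇² = 0.381936 + 0.351495 − 0.061751 = 0.671680
step 4→5:
  ẍ = (ẋ'−ẋ)/dt = (-0.776372067−-0.946263104)/0.020886 = 8.134206
  θ̈ = (θ̇'−θ̇)/dt = (-1.236915773−-1.113201036)/0.020886 = -5.923333
  sinθ=0.129099, cosθ=0.991632
  F = (M+m)·ẍ + m·l·cosθ·θ̈ − m·l·sinθ·θ̇² = 15.921945 + -1.838725 − 0.050081 = 14.033139
step 5→6:
  ẍ = (ẋ'−ẋ)/dt = (-0.854824965−-0.776372067)/0.020886 = -3.756243
  θ̈ = (θ̇'−θ̇)/dt = (-1.150037776−-1.236915773)/0.020886 = 4.159628
  sinθ=0.106010, cosθ=0.994365
  F = (M+m)·ẍ + m·l·cosθ·θ̈ − m·l·sinθ·θ̇² = -7.352493 + 1.294794 − 0.050772 = -6.108472
step 6→7:
  ẍ = (ẋ'−ẋ)/dt = (-0.746521671−-0.854824965)/0.020886 = 5.185449
  θ̈ = (θ̇'−θ̇)/dt = (-1.229747918−-1.150037776)/0.020886 = -3.816439
  sinθ=0.080289, cosθ=0.996772
  F = (M+m)·ẍ + m·l·cosθ·θ̈ − m·l·sinθ·θ̇² = 10.150030 + -1.190842 − 0.033241 = 8.925946

F_0 = 8.812917 N
F_1 = 4.620417 N
F_2 = -1.609901 N
F_3 = 0.671680 N
F_4 = 14.033139 N
F_5 = -6.108472 N
F_6 = 8.925946 N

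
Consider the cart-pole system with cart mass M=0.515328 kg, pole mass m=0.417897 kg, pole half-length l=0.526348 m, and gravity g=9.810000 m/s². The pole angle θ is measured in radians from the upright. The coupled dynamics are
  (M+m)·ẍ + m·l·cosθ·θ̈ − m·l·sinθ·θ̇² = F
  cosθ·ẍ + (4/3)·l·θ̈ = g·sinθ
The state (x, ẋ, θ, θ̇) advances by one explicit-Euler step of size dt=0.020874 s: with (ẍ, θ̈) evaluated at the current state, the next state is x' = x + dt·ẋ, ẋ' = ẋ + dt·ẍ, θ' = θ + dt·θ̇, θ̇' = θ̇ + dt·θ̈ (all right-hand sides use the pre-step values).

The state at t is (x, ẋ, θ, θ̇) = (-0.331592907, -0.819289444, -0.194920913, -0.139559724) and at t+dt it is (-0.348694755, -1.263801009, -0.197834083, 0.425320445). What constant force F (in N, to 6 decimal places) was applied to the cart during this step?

F = -14.032495 N

ẍ = (ẋ'−ẋ)/dt = (-1.263801009−-0.819289444)/0.020874 = -21.294987
θ̈ = (θ̇'−θ̇)/dt = (0.425320445−-0.139559724)/0.020874 = 27.061424
sinθ=-0.193689, cosθ=0.981063
F = (M+m)·ẍ + m·l·cosθ·θ̈ − m·l·sinθ·θ̇² = -19.873015 + 5.839690 − -0.000830 = -14.032495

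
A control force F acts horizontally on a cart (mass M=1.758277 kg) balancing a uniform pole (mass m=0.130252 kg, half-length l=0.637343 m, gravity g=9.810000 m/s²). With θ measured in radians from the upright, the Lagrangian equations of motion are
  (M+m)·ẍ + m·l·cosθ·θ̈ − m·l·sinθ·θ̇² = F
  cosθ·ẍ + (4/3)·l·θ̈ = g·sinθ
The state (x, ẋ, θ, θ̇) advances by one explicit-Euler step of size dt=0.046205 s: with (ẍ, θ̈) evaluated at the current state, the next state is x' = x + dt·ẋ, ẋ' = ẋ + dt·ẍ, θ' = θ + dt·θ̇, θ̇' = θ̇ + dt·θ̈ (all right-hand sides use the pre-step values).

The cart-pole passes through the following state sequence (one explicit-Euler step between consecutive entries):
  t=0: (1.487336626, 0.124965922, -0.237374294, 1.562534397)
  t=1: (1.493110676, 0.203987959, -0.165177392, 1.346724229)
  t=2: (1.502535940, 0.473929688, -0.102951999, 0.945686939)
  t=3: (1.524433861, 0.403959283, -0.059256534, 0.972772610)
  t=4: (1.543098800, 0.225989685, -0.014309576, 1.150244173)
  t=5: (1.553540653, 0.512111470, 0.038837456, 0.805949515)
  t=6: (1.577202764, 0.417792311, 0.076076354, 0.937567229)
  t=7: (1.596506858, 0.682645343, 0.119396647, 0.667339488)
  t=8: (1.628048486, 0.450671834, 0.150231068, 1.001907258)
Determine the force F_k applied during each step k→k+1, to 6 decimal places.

F_0 = 2.900648 N
F_1 = 10.347313 N
F_2 = -2.803852 N
F_3 = -6.951170 N
F_4 = 11.077657 N
F_5 = -3.620889 N
F_6 = 10.335640 N
F_7 = -8.888988 N

step 0→1:
  ẍ = (ẋ'−ẋ)/dt = (0.203987959−0.124965922)/0.046205 = 1.710249
  θ̈ = (θ̇'−θ̇)/dt = (1.346724229−1.562534397)/0.046205 = -4.670710
  sinθ=-0.235151, cosθ=0.971959
  F = (M+m)·ẍ + m·l·cosθ·θ̈ − m·l·sinθ·θ̇² = 3.229854 + -0.376867 − -0.047661 = 2.900648
step 1→2:
  ẍ = (ẋ'−ẋ)/dt = (0.473929688−0.203987959)/0.046205 = 5.842262
  θ̈ = (θ̇'−θ̇)/dt = (0.945686939−1.346724229)/0.046205 = -8.679521
  sinθ=-0.164427, cosθ=0.986389
  F = (M+m)·ẍ + m·l·cosθ·θ̈ − m·l·sinθ·θ̇² = 11.033282 + -0.710725 − -0.024756 = 10.347313
step 2→3:
  ẍ = (ẋ'−ẋ)/dt = (0.403959283−0.473929688)/0.046205 = -1.514347
  θ̈ = (θ̇'−θ̇)/dt = (0.972772610−0.945686939)/0.046205 = 0.586206
  sinθ=-0.102770, cosθ=0.994705
  F = (M+m)·ẍ + m·l·cosθ·θ̈ − m·l·sinθ·θ̇² = -2.859888 + 0.048406 − -0.007630 = -2.803852
step 3→4:
  ẍ = (ẋ'−ẋ)/dt = (0.225989685−0.403959283)/0.046205 = -3.851739
  θ̈ = (θ̇'−θ̇)/dt = (1.150244173−0.972772610)/0.046205 = 3.840960
  sinθ=-0.059222, cosθ=0.998245
  F = (M+m)·ẍ + m·l·cosθ·θ̈ − m·l·sinθ·θ̇² = -7.274121 + 0.318298 − -0.004652 = -6.951170
step 4→5:
  ẍ = (ẋ'−ẋ)/dt = (0.512111470−0.225989685)/0.046205 = 6.192442
  θ̈ = (θ̇'−θ̇)/dt = (0.805949515−1.150244173)/0.046205 = -7.451459
  sinθ=-0.014309, cosθ=0.999898
  F = (M+m)·ẍ + m·l·cosθ·θ̈ − m·l·sinθ·θ̇² = 11.694606 + -0.618521 − -0.001572 = 11.077657
step 5→6:
  ẍ = (ẋ'−ẋ)/dt = (0.417792311−0.512111470)/0.046205 = -2.041319
  θ̈ = (θ̇'−θ̇)/dt = (0.937567229−0.805949515)/0.046205 = 2.848560
  sinθ=0.038828, cosθ=0.999246
  F = (M+m)·ẍ + m·l·cosθ·θ̈ − m·l·sinθ·θ̇² = -3.855091 + 0.236295 − 0.002094 = -3.620889
step 6→7:
  ẍ = (ẋ'−ẋ)/dt = (0.682645343−0.417792311)/0.046205 = 5.732129
  θ̈ = (θ̇'−θ̇)/dt = (0.667339488−0.937567229)/0.046205 = -5.848452
  sinθ=0.076003, cosθ=0.997108
  F = (M+m)·ẍ + m·l·cosθ·θ̈ − m·l·sinθ·θ̇² = 10.825292 + -0.484106 − 0.005546 = 10.335640
step 7→8:
  ẍ = (ẋ'−ẋ)/dt = (0.450671834−0.682645343)/0.046205 = -5.020528
  θ̈ = (θ̇'−θ̇)/dt = (1.001907258−0.667339488)/0.046205 = 7.240943
  sinθ=0.119113, cosθ=0.992881
  F = (M+m)·ẍ + m·l·cosθ·θ̈ − m·l·sinθ·θ̇² = -9.481413 + 0.596829 − 0.004404 = -8.888988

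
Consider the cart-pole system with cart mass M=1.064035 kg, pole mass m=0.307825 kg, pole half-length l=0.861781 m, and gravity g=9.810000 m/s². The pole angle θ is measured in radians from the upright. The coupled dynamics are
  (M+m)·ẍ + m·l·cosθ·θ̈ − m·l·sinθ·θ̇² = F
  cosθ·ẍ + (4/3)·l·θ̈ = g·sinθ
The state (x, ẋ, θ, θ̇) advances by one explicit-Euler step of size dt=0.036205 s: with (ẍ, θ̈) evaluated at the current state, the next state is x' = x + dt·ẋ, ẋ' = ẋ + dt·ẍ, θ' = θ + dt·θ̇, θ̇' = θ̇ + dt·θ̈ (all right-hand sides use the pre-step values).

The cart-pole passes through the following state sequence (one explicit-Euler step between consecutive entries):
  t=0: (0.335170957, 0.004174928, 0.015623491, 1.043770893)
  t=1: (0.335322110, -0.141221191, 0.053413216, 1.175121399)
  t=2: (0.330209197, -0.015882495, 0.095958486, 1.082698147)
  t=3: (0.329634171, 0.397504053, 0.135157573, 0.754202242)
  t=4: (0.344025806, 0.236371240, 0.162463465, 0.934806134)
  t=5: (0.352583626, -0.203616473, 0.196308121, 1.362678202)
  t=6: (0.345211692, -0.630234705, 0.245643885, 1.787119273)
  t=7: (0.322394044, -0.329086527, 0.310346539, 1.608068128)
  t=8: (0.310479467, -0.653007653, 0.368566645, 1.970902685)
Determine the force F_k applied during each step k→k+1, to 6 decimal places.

F_0 = -4.551484 N
F_1 = 4.053479 N
F_2 = 13.238172 N
F_3 = -4.814654 N
F_4 = -13.615490 N
F_5 = -13.211072 N
F_6 = 9.932365 N
F_7 = -9.951809 N

step 0→1:
  ẍ = (ẋ'−ẋ)/dt = (-0.141221191−0.004174928)/0.036205 = -4.015913
  θ̈ = (θ̇'−θ̇)/dt = (1.175121399−1.043770893)/0.036205 = 3.627966
  sinθ=0.015623, cosθ=0.999878
  F = (M+m)·ẍ + m·l·cosθ·θ̈ − m·l·sinθ·θ̇² = -5.509270 + 0.962301 − 0.004515 = -4.551484
step 1→2:
  ẍ = (ẋ'−ẋ)/dt = (-0.015882495−-0.141221191)/0.036205 = 3.461917
  θ̈ = (θ̇'−θ̇)/dt = (1.082698147−1.175121399)/0.036205 = -2.552776
  sinθ=0.053388, cosθ=0.998574
  F = (M+m)·ẍ + m·l·cosθ·θ̈ − m·l·sinθ·θ̇² = 4.749265 + -0.676229 − 0.019557 = 4.053479
step 2→3:
  ẍ = (ẋ'−ẋ)/dt = (0.397504053−-0.015882495)/0.036205 = 11.417941
  θ̈ = (θ̇'−θ̇)/dt = (0.754202242−1.082698147)/0.036205 = -9.073219
  sinθ=0.095811, cosθ=0.995400
  F = (M+m)·ẍ + m·l·cosθ·θ̈ − m·l·sinθ·θ̇² = 15.663816 + -2.395850 − 0.029794 = 13.238172
step 3→4:
  ẍ = (ẋ'−ẋ)/dt = (0.236371240−0.397504053)/0.036205 = -4.450568
  θ̈ = (θ̇'−θ̇)/dt = (0.934806134−0.754202242)/0.036205 = 4.988369
  sinθ=0.134746, cosθ=0.990880
  F = (M+m)·ẍ + m·l·cosθ·θ̈ − m·l·sinθ·θ̇² = -6.105556 + 1.311235 − 0.020333 = -4.814654
step 4→5:
  ẍ = (ẋ'−ẋ)/dt = (-0.203616473−0.236371240)/0.036205 = -12.152678
  θ̈ = (θ̇'−θ̇)/dt = (1.362678202−0.934806134)/0.036205 = 11.818038
  sinθ=0.161750, cosθ=0.986832
  F = (M+m)·ẍ + m·l·cosθ·θ̈ − m·l·sinθ·θ̇² = -16.671773 + 3.093779 − 0.037496 = -13.615490
step 5→6:
  ẍ = (ẋ'−ẋ)/dt = (-0.630234705−-0.203616473)/0.036205 = -11.783406
  θ̈ = (θ̇'−θ̇)/dt = (1.787119273−1.362678202)/0.036205 = 11.723272
  sinθ=0.195050, cosθ=0.980793
  F = (M+m)·ẍ + m·l·cosθ·θ̈ − m·l·sinθ·θ̇² = -16.165184 + 3.050192 − 0.096080 = -13.211072
step 6→7:
  ẍ = (ẋ'−ẋ)/dt = (-0.329086527−-0.630234705)/0.036205 = 8.317862
  θ̈ = (θ̇'−θ̇)/dt = (1.608068128−1.787119273)/0.036205 = -4.945481
  sinθ=0.243181, cosθ=0.969981
  F = (M+m)·ẍ + m·l·cosθ·θ̈ − m·l·sinθ·θ̇² = 11.410942 + -1.272543 − 0.206033 = 9.932365
step 7→8:
  ẍ = (ẋ'−ẋ)/dt = (-0.653007653−-0.329086527)/0.036205 = -8.946862
  θ̈ = (θ̇'−θ̇)/dt = (1.970902685−1.608068128)/0.036205 = 10.021670
  sinθ=0.305389, cosθ=0.952228
  F = (M+m)·ẍ + m·l·cosθ·θ̈ − m·l·sinθ·θ̇² = -12.273842 + 2.531522 − 0.209490 = -9.951809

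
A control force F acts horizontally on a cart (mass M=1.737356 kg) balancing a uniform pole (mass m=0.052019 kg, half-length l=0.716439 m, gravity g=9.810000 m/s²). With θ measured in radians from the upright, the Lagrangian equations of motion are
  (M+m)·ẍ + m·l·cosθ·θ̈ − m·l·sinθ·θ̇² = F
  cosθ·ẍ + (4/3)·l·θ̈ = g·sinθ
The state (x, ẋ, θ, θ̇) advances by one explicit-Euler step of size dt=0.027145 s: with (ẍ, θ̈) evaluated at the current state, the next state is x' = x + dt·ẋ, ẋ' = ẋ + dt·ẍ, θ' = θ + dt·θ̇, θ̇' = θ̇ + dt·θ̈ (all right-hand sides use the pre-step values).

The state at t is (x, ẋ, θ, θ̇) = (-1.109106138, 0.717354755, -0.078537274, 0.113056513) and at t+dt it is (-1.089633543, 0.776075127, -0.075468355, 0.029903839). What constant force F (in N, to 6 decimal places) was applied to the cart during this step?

F = 3.757022 N

ẍ = (ẋ'−ẋ)/dt = (0.776075127−0.717354755)/0.027145 = 2.163211
θ̈ = (θ̇'−θ̇)/dt = (0.029903839−0.113056513)/0.027145 = -3.063278
sinθ=-0.078457, cosθ=0.996918
F = (M+m)·ẍ + m·l·cosθ·θ̈ − m·l·sinθ·θ̇² = 3.870796 + -0.113812 − -0.000037 = 3.757022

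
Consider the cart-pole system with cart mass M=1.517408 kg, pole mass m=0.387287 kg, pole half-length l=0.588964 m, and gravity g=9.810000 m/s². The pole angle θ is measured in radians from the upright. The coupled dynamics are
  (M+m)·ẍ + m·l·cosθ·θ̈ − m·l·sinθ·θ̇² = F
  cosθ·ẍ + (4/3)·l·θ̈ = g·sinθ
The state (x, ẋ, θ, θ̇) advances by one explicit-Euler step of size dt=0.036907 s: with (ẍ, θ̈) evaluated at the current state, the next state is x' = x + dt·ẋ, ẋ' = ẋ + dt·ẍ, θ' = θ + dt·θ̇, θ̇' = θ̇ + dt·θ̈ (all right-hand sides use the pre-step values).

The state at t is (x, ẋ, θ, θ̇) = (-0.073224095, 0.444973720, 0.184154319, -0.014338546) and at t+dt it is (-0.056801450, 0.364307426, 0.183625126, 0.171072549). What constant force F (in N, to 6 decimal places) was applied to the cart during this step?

F = -3.036502 N

ẍ = (ẋ'−ẋ)/dt = (0.364307426−0.444973720)/0.036907 = -2.185664
θ̈ = (θ̇'−θ̇)/dt = (0.171072549−-0.014338546)/0.036907 = 5.023738
sinθ=0.183115, cosθ=0.983091
F = (M+m)·ẍ + m·l·cosθ·θ̈ − m·l·sinθ·θ̇² = -4.163023 + 1.126529 − 0.000009 = -3.036502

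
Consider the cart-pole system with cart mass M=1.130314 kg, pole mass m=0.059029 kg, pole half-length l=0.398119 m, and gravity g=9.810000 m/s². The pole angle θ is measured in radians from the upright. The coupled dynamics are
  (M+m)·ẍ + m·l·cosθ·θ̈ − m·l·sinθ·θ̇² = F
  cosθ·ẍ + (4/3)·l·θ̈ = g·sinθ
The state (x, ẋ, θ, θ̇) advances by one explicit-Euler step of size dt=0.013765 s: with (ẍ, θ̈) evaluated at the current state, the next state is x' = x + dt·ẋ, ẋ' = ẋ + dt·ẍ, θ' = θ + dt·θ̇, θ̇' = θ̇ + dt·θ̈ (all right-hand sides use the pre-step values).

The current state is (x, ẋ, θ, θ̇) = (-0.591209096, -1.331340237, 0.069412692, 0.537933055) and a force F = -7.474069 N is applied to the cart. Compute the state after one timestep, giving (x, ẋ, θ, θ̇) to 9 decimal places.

(-0.609534994, -1.421525449, 0.076817341, 0.725063596)

sinθ=0.069356966, cosθ=0.997591906
temp = (F + m·l·θ̇²·sinθ)/(M+m) = (-7.474069 + 0.000471655)/1.189343 = -6.283803196
θ̈ = (g·sinθ − cosθ·temp)/(l·(4/3 − m·cos²θ/(M+m))) = 13.594663319
ẍ = temp − m·l·θ̈·cosθ/(M+m) = -6.551777149
Euler: x'=-0.591209096+0.013765·-1.331340237=-0.609534994, ẋ'=-1.331340237+0.013765·-6.551777149=-1.421525449
       θ'=0.069412692+0.013765·0.537933055=0.076817341, θ̇'=0.537933055+0.013765·13.594663319=0.725063596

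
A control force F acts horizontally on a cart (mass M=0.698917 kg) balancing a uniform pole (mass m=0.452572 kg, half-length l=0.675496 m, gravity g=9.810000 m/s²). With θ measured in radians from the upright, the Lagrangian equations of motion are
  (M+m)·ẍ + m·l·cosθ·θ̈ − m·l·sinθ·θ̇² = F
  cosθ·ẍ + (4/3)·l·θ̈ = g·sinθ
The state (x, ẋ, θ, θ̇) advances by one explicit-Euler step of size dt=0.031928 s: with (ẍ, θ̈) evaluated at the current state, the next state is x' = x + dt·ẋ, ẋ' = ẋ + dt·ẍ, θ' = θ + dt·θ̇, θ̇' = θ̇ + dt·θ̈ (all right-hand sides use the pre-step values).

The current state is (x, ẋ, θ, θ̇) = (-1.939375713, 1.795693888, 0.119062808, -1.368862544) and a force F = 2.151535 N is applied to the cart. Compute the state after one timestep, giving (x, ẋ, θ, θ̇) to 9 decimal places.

(-1.882042799, 1.867099904, 0.075357765, -1.406275536)

sinθ=0.118781703, cosθ=0.992920393
temp = (F + m·l·θ̇²·sinθ)/(M+m) = (2.151535 + 0.068042410)/1.151489 = 1.927571527
θ̈ = (g·sinθ − cosθ·temp)/(l·(4/3 − m·cos²θ/(M+m))) = -1.171792518
ẍ = temp − m·l·θ̈·cosθ/(M+m) = 2.236470042
Euler: x'=-1.939375713+0.031928·1.795693888=-1.882042799, ẋ'=1.795693888+0.031928·2.236470042=1.867099904
       θ'=0.119062808+0.031928·-1.368862544=0.075357765, θ̇'=-1.368862544+0.031928·-1.171792518=-1.406275536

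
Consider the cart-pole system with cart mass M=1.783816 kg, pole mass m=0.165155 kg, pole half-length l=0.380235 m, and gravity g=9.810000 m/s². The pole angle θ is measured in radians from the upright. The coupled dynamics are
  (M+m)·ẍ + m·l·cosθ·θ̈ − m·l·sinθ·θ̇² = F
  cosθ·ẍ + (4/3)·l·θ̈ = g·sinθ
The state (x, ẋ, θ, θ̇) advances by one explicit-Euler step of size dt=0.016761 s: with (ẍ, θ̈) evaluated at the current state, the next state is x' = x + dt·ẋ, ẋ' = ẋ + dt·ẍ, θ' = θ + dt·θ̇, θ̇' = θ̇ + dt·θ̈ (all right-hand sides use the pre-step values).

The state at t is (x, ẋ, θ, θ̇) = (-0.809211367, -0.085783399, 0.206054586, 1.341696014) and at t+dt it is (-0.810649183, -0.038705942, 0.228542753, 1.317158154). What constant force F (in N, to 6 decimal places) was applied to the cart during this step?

F = 5.361053 N

ẍ = (ẋ'−ẋ)/dt = (-0.038705942−-0.085783399)/0.016761 = 2.808750
θ̈ = (θ̇'−θ̇)/dt = (1.317158154−1.341696014)/0.016761 = -1.463985
sinθ=0.204600, cosθ=0.978846
F = (M+m)·ẍ + m·l·cosθ·θ̈ − m·l·sinθ·θ̇² = 5.474172 + -0.089990 − 0.023129 = 5.361053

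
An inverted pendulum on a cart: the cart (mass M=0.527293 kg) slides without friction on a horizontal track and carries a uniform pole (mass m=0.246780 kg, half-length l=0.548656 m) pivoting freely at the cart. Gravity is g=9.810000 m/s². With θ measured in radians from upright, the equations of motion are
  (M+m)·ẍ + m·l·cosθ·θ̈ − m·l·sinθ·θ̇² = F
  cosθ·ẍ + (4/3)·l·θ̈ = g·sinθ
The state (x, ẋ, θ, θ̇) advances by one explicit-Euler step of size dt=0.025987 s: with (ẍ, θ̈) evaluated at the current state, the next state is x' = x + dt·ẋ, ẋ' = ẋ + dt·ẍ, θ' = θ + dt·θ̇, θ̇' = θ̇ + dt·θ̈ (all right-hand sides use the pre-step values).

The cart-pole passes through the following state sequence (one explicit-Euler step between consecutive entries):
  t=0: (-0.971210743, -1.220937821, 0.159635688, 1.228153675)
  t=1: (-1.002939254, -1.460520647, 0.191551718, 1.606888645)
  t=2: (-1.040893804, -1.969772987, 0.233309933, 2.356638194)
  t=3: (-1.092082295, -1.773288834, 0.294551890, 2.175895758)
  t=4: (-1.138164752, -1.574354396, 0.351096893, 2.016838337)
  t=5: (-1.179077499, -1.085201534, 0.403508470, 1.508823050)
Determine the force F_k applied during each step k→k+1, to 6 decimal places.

step 0→1:
  ẍ = (ẋ'−ẋ)/dt = (-1.460520647−-1.220937821)/0.025987 = -9.219334
  θ̈ = (θ̇'−θ̇)/dt = (1.606888645−1.228153675)/0.025987 = 14.574017
  sinθ=0.158959, cosθ=0.987285
  F = (M+m)·ẍ + m·l·cosθ·θ̈ − m·l·sinθ·θ̇² = -7.136437 + 1.948193 − 0.032464 = -5.220708
step 1→2:
  ẍ = (ẋ'−ẋ)/dt = (-1.969772987−-1.460520647)/0.025987 = -19.596427
  θ̈ = (θ̇'−θ̇)/dt = (2.356638194−1.606888645)/0.025987 = 28.850947
  sinθ=0.190382, cosθ=0.981710
  F = (M+m)·ẍ + m·l·cosθ·θ̈ − m·l·sinθ·θ̇² = -15.169065 + 3.834894 − 0.066559 = -11.400730
step 2→3:
  ẍ = (ẋ'−ẋ)/dt = (-1.773288834−-1.969772987)/0.025987 = 7.560863
  θ̈ = (θ̇'−θ̇)/dt = (2.175895758−2.356638194)/0.025987 = -6.955110
  sinθ=0.231199, cosθ=0.972906
  F = (M+m)·ẍ + m·l·cosθ·θ̈ − m·l·sinθ·θ̇² = 5.852660 + -0.916189 − 0.173853 = 4.762618
step 3→4:
  ẍ = (ẋ'−ẋ)/dt = (-1.574354396−-1.773288834)/0.025987 = 7.655152
  θ̈ = (θ̇'−θ̇)/dt = (2.016838337−2.175895758)/0.025987 = -6.120653
  sinθ=0.290311, cosθ=0.956932
  F = (M+m)·ẍ + m·l·cosθ·θ̈ − m·l·sinθ·θ̇² = 5.925647 + -0.793029 − 0.186101 = 4.946516
step 4→5:
  ẍ = (ẋ'−ẋ)/dt = (-1.085201534−-1.574354396)/0.025987 = 18.822983
  θ̈ = (θ̇'−θ̇)/dt = (1.508823050−2.016838337)/0.025987 = -19.548824
  sinθ=0.343928, cosθ=0.938996
  F = (M+m)·ẍ + m·l·cosθ·θ̈ − m·l·sinθ·θ̇² = 14.570363 + -2.485390 − 0.189417 = 11.895556

F_0 = -5.220708 N
F_1 = -11.400730 N
F_2 = 4.762618 N
F_3 = 4.946516 N
F_4 = 11.895556 N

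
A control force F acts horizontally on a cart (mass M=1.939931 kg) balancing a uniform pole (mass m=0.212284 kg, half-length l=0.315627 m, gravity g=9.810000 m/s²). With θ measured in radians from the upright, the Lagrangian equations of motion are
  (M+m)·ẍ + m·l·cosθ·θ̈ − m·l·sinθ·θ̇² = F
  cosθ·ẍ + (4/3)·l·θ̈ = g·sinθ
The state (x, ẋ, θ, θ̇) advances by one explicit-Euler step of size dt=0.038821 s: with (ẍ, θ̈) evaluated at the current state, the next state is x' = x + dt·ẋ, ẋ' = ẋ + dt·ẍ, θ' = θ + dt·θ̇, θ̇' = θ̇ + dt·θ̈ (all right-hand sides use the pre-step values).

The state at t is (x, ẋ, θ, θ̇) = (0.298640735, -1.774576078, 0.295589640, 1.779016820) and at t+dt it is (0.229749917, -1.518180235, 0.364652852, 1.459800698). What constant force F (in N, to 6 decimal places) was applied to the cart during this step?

F = 13.625620 N

ẍ = (ẋ'−ẋ)/dt = (-1.518180235−-1.774576078)/0.038821 = 6.604566
θ̈ = (θ̇'−θ̇)/dt = (1.459800698−1.779016820)/0.038821 = -8.222769
sinθ=0.291304, cosθ=0.956631
F = (M+m)·ẍ + m·l·cosθ·θ̈ − m·l·sinθ·θ̇² = 14.214445 + -0.527052 − 0.061773 = 13.625620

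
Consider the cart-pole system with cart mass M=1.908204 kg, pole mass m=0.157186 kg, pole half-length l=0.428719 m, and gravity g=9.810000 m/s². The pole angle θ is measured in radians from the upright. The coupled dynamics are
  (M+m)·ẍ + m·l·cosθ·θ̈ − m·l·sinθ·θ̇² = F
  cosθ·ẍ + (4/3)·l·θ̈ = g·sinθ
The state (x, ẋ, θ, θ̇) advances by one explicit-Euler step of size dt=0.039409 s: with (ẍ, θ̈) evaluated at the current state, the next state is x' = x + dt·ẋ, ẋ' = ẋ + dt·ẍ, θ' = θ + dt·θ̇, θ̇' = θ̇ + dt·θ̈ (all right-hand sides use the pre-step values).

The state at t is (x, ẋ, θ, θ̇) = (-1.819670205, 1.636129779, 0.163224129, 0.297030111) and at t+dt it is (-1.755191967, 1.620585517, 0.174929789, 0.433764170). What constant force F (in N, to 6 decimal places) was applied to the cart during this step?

ẍ = (ẋ'−ẋ)/dt = (1.620585517−1.636129779)/0.039409 = -0.394434
θ̈ = (θ̇'−θ̇)/dt = (0.433764170−0.297030111)/0.039409 = 3.469615
sinθ=0.162500, cosθ=0.986708
F = (M+m)·ẍ + m·l·cosθ·θ̈ − m·l·sinθ·θ̇² = -0.814661 + 0.230705 − 0.000966 = -0.584922

F = -0.584922 N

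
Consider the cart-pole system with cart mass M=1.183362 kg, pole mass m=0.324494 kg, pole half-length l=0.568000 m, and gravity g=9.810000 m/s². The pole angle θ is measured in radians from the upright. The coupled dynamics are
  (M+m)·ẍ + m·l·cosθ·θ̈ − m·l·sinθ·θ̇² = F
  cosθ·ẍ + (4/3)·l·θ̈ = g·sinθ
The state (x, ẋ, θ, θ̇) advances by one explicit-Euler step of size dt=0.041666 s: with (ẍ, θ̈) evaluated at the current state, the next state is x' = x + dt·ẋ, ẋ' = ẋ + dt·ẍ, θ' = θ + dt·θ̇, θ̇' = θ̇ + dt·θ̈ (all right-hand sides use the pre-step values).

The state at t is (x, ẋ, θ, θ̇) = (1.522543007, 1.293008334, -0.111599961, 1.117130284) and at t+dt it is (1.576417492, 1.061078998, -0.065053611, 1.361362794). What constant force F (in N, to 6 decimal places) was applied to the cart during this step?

ẍ = (ẋ'−ẋ)/dt = (1.061078998−1.293008334)/0.041666 = -5.566393
θ̈ = (θ̇'−θ̇)/dt = (1.361362794−1.117130284)/0.041666 = 5.861674
sinθ=-0.111368, cosθ=0.993779
F = (M+m)·ẍ + m·l·cosθ·θ̈ − m·l·sinθ·θ̇² = -8.393319 + 1.073659 − -0.025617 = -7.294043

F = -7.294043 N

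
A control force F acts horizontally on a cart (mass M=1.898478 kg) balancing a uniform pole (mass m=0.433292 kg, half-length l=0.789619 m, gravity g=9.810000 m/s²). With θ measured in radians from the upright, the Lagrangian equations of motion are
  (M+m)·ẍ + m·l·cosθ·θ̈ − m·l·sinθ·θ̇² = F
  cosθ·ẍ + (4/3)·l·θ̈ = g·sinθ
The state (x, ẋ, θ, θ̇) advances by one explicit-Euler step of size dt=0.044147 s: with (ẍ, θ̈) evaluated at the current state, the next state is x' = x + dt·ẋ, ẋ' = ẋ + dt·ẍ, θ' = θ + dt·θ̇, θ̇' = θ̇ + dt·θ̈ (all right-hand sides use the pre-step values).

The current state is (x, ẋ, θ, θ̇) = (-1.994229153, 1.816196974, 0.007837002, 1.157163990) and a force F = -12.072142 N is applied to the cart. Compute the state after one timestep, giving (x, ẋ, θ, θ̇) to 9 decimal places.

sinθ=0.007836922, cosθ=0.999969291
temp = (F + m·l·θ̇²·sinθ)/(M+m) = (-12.072142 + 0.003590324)/2.331770 = -5.175704155
θ̈ = (g·sinθ − cosθ·temp)/(l·(4/3 − m·cos²θ/(M+m))) = 5.796697670
ẍ = temp − m·l·θ̈·cosθ/(M+m) = -6.026215014
Euler: x'=-1.994229153+0.044147·1.816196974=-1.914049505, ẋ'=1.816196974+0.044147·-6.026215014=1.550157660
       θ'=0.007837002+0.044147·1.157163990=0.058922321, θ̇'=1.157163990+0.044147·5.796697670=1.413070802

(-1.914049505, 1.550157660, 0.058922321, 1.413070802)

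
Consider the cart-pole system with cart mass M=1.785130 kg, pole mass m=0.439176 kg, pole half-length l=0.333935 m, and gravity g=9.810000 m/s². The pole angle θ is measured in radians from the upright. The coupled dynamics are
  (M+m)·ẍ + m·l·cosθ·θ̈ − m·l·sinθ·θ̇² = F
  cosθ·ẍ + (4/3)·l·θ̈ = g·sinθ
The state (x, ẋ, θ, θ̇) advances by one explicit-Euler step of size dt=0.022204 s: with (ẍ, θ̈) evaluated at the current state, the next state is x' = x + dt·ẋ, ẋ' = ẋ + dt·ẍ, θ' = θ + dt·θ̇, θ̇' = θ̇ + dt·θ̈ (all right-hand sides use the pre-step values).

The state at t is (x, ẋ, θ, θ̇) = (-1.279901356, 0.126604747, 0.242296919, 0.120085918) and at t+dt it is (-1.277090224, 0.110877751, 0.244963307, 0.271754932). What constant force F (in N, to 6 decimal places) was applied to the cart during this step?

F = -0.603470 N

ẍ = (ẋ'−ẋ)/dt = (0.110877751−0.126604747)/0.022204 = -0.708296
θ̈ = (θ̇'−θ̇)/dt = (0.271754932−0.120085918)/0.022204 = 6.830707
sinθ=0.239933, cosθ=0.970789
F = (M+m)·ẍ + m·l·cosθ·θ̈ − m·l·sinθ·θ̇² = -1.575466 + 0.972504 − 0.000507 = -0.603470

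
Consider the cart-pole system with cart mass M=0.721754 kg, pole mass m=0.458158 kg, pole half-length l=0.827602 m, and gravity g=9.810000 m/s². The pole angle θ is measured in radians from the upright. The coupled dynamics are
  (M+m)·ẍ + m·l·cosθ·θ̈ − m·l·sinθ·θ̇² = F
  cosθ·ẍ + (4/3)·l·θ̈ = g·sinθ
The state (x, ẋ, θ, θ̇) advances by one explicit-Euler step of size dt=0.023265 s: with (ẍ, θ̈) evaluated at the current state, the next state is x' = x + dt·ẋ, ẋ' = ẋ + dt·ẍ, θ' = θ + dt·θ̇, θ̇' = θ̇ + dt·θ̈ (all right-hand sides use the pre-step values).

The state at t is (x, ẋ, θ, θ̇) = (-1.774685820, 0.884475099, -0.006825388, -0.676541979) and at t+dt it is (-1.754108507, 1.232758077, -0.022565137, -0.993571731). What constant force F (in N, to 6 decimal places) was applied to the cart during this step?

F = 12.497944 N

ẍ = (ẋ'−ẋ)/dt = (1.232758077−0.884475099)/0.023265 = 14.970255
θ̈ = (θ̇'−θ̇)/dt = (-0.993571731−-0.676541979)/0.023265 = -13.626897
sinθ=-0.006825, cosθ=0.999977
F = (M+m)·ẍ + m·l·cosθ·θ̈ − m·l·sinθ·θ̇² = 17.663583 + -5.166824 − -0.001185 = 12.497944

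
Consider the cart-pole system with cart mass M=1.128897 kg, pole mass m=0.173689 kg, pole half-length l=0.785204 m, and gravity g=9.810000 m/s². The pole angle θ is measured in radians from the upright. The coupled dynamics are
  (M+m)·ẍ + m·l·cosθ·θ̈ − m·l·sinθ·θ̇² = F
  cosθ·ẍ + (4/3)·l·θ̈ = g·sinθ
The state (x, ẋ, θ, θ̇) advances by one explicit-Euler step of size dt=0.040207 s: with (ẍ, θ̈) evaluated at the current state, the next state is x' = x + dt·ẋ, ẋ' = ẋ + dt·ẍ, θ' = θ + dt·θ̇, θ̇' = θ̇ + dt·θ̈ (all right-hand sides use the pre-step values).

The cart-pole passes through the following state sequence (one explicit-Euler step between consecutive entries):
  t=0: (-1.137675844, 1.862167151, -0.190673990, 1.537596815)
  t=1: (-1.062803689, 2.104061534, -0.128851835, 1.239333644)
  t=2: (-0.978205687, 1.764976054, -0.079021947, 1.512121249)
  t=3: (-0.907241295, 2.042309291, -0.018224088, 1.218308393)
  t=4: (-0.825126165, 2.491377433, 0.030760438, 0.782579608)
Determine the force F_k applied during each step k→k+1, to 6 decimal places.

step 0→1:
  ẍ = (ẋ'−ẋ)/dt = (2.104061534−1.862167151)/0.040207 = 6.016226
  θ̈ = (θ̇'−θ̇)/dt = (1.239333644−1.537596815)/0.040207 = -7.418190
  sinθ=-0.189521, cosθ=0.981877
  F = (M+m)·ẍ + m·l·cosθ·θ̈ − m·l·sinθ·θ̇² = 7.836651 + -0.993367 − -0.061108 = 6.904392
step 1→2:
  ẍ = (ẋ'−ẋ)/dt = (1.764976054−2.104061534)/0.040207 = -8.433494
  θ̈ = (θ̇'−θ̇)/dt = (1.512121249−1.239333644)/0.040207 = 6.784580
  sinθ=-0.128496, cosθ=0.991710
  F = (M+m)·ẍ + m·l·cosθ·θ̈ − m·l·sinθ·θ̇² = -10.985351 + 0.917619 − -0.026917 = -10.040815
step 2→3:
  ẍ = (ẋ'−ẋ)/dt = (2.042309291−1.764976054)/0.040207 = 6.897636
  θ̈ = (θ̇'−θ̇)/dt = (1.218308393−1.512121249)/0.040207 = -7.307505
  sinθ=-0.078940, cosθ=0.996879
  F = (M+m)·ẍ + m·l·cosθ·θ̈ − m·l·sinθ·θ̇² = 8.984764 + -0.993497 − -0.024616 = 8.015883
step 3→4:
  ẍ = (ẋ'−ẋ)/dt = (2.491377433−2.042309291)/0.040207 = 11.168904
  θ̈ = (θ̇'−θ̇)/dt = (0.782579608−1.218308393)/0.040207 = -10.837137
  sinθ=-0.018223, cosθ=0.999834
  F = (M+m)·ẍ + m·l·cosθ·θ̈ − m·l·sinθ·θ̇² = 14.548459 + -1.477737 − -0.003689 = 13.074410

F_0 = 6.904392 N
F_1 = -10.040815 N
F_2 = 8.015883 N
F_3 = 13.074410 N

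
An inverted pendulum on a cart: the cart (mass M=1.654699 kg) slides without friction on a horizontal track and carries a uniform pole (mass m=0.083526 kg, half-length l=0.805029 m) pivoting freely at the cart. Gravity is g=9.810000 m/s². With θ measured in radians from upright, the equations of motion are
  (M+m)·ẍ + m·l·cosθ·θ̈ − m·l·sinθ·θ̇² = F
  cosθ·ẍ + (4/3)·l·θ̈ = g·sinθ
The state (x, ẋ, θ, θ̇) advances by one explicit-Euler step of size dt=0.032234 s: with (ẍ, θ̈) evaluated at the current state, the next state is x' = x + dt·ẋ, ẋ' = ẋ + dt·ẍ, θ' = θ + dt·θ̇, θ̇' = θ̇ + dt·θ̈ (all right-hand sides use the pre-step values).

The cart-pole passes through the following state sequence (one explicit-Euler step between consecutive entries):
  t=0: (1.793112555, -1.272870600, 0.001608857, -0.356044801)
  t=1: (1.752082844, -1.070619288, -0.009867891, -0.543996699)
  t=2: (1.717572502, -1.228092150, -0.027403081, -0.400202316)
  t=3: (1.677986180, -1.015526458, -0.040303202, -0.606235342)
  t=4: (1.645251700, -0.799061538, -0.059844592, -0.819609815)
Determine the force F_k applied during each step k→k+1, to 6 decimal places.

step 0→1:
  ẍ = (ẋ'−ẋ)/dt = (-1.070619288−-1.272870600)/0.032234 = 6.274471
  θ̈ = (θ̇'−θ̇)/dt = (-0.543996699−-0.356044801)/0.032234 = -5.830859
  sinθ=0.001609, cosθ=0.999999
  F = (M+m)·ẍ + m·l·cosθ·θ̈ − m·l·sinθ·θ̇² = 10.906443 + -0.392071 − 0.000014 = 10.514358
step 1→2:
  ẍ = (ẋ'−ẋ)/dt = (-1.228092150−-1.070619288)/0.032234 = -4.885303
  θ̈ = (θ̇'−θ̇)/dt = (-0.400202316−-0.543996699)/0.032234 = 4.460954
  sinθ=-0.009868, cosθ=0.999951
  F = (M+m)·ẍ + m·l·cosθ·θ̈ − m·l·sinθ·θ̇² = -8.491756 + 0.299944 − -0.000196 = -8.191616
step 2→3:
  ẍ = (ẋ'−ẋ)/dt = (-1.015526458−-1.228092150)/0.032234 = 6.594456
  θ̈ = (θ̇'−θ̇)/dt = (-0.606235342−-0.400202316)/0.032234 = -6.391792
  sinθ=-0.027400, cosθ=0.999625
  F = (M+m)·ẍ + m·l·cosθ·θ̈ − m·l·sinθ·θ̇² = 11.462648 + -0.429628 − -0.000295 = 11.033315
step 3→4:
  ẍ = (ẋ'−ẋ)/dt = (-0.799061538−-1.015526458)/0.032234 = 6.715422
  θ̈ = (θ̇'−θ̇)/dt = (-0.819609815−-0.606235342)/0.032234 = -6.619547
  sinθ=-0.040292, cosθ=0.999188
  F = (M+m)·ẍ + m·l·cosθ·θ̈ − m·l·sinθ·θ̇² = 11.672915 + -0.444743 − -0.000996 = 11.229168

F_0 = 10.514358 N
F_1 = -8.191616 N
F_2 = 11.033315 N
F_3 = 11.229168 N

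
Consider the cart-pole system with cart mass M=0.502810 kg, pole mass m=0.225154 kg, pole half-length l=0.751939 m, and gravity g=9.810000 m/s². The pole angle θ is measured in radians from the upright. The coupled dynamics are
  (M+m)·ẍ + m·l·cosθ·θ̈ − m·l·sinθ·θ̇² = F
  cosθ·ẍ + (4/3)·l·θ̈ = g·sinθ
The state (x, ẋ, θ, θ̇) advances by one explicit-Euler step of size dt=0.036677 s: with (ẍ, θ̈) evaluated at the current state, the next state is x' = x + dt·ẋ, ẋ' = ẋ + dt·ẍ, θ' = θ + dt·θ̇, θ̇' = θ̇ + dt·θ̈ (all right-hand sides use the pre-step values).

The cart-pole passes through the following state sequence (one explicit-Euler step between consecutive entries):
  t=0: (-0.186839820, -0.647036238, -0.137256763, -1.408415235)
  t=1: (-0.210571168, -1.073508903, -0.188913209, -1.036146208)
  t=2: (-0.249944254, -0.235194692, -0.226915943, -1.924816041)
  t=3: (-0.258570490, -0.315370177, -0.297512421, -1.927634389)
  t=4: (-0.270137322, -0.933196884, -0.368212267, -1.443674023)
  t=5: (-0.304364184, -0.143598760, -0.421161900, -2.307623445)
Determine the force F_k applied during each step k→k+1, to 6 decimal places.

F_0 = -6.716423 N
F_1 = 12.643825 N
F_2 = -1.462882 N
F_3 = -9.942360 N
F_4 = 12.078223 N

step 0→1:
  ẍ = (ẋ'−ẋ)/dt = (-1.073508903−-0.647036238)/0.036677 = -11.627796
  θ̈ = (θ̇'−θ̇)/dt = (-1.036146208−-1.408415235)/0.036677 = 10.149931
  sinθ=-0.136826, cosθ=0.990595
  F = (M+m)·ẍ + m·l·cosθ·θ̈ − m·l·sinθ·θ̇² = -8.464617 + 1.702243 − -0.045951 = -6.716423
step 1→2:
  ẍ = (ẋ'−ẋ)/dt = (-0.235194692−-1.073508903)/0.036677 = 22.856673
  θ̈ = (θ̇'−θ̇)/dt = (-1.924816041−-1.036146208)/0.036677 = -24.229622
  sinθ=-0.187792, cosθ=0.982209
  F = (M+m)·ẍ + m·l·cosθ·θ̈ − m·l·sinθ·θ̇² = 16.638835 + -4.029144 − -0.034133 = 12.643825
step 2→3:
  ẍ = (ẋ'−ẋ)/dt = (-0.315370177−-0.235194692)/0.036677 = -2.185988
  θ̈ = (θ̇'−θ̇)/dt = (-1.927634389−-1.924816041)/0.036677 = -0.076842
  sinθ=-0.224974, cosθ=0.974365
  F = (M+m)·ẍ + m·l·cosθ·θ̈ − m·l·sinθ·θ̇² = -1.591321 + -0.012676 − -0.141115 = -1.462882
step 3→4:
  ẍ = (ẋ'−ẋ)/dt = (-0.933196884−-0.315370177)/0.036677 = -16.845072
  θ̈ = (θ̇'−θ̇)/dt = (-1.443674023−-1.927634389)/0.036677 = 13.195200
  sinθ=-0.293143, cosθ=0.956069
  F = (M+m)·ẍ + m·l·cosθ·θ̈ − m·l·sinθ·θ̇² = -12.262606 + 2.135833 − -0.184413 = -9.942360
step 4→5:
  ẍ = (ẋ'−ẋ)/dt = (-0.143598760−-0.933196884)/0.036677 = 21.528427
  θ̈ = (θ̇'−θ̇)/dt = (-2.307623445−-1.443674023)/0.036677 = -23.555619
  sinθ=-0.359948, cosθ=0.932972
  F = (M+m)·ẍ + m·l·cosθ·θ̈ − m·l·sinθ·θ̇² = 15.671920 + -3.720708 − -0.127011 = 12.078223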